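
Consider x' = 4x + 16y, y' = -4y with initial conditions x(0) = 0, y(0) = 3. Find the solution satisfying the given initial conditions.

Coefficient matrix A = [[4, 16], [0, -4]].
Characteristic polynomial det(A - λI) = λ^2 - 16 = 0.
Eigenvalues λ = 4, -4.
For λ=4: (A-λI) row 1 is [0, 16], so an eigenvector is (-1, 0).
For λ=-4: (A-λI) row 1 is [8, 16], so an eigenvector is (2, -1).
General solution: c_1e^(4t)(-1,0) + c_2e^(-4t)(2,-1).
Applying x(0)=0, y(0)=3 gives c_1=-6, c_2=-3.

x(t) = 6e^(4t) - 6e^(-4t), y(t) = 3e^(-4t)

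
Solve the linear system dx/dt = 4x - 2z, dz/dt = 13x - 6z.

x(t) = C_1e^(-t)sin(t) + C_1e^(-t)cos(t) + C_2e^(-t)sin(t) - C_2e^(-t)cos(t), z(t) = 3C_1e^(-t)sin(t) + 2C_1e^(-t)cos(t) + 2C_2e^(-t)sin(t) - 3C_2e^(-t)cos(t)

Coefficient matrix A = [[4, -2], [13, -6]].
Characteristic polynomial det(A - λI) = λ^2 + 2λ + 2 = 0.
Eigenvalues λ = -1 ± i (complex conjugate pair).
For λ=-1+i: an eigenvector is (1,2) - i(1,3) = (1 - i, 2 - 3i).
A real fundamental pair from Re and Im of e^((-1+i)t)v: X_1 = e^(-t)(cos(t)·(1,2) + sin(t)·(1,3)), X_2 = e^(-t)(sin(t)·(1,2) - cos(t)·(1,3)).
General solution: C_1X_1 + C_2X_2.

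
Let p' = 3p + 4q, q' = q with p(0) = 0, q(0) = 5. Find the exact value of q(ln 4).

20

A = [[3,4],[0,1]]; eigenvalues λ = 1, 3.
Eigenvectors: (-2,1) for λ=1, (-1,0) for λ=3.
From the initial condition, c_1 = 5, c_2 = -10.
q(ln 4) = (5)(4^1)(1) + (-10)(4^3)(0) = 20.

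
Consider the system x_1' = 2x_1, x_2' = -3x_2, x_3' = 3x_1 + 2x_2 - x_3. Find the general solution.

x_1(t) = C_1e^(2t), x_2(t) = C_3e^(-3t), x_3(t) = C_1e^(2t) + C_2e^(-t) - C_3e^(-3t)

Coefficient matrix A = [[2, 0, 0], [0, -3, 0], [3, 2, -1]].
det(A - λI) = 0 gives eigenvalues λ = 2, -1, -3.
For λ=2: eigenvector (1,0,1).
For λ=-1: eigenvector (0,0,1).
For λ=-3: eigenvector (0,1,-1).
General solution: C_1e^(2t)(1,0,1) + C_2e^(-t)(0,0,1) + C_3e^(-3t)(0,1,-1).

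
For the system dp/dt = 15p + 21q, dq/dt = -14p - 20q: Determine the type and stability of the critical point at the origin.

saddle

A = [[15,21],[-14,-20]]; det(A-λI) = λ^2 + 5λ - 6.
λ = 1, -6: opposite signs.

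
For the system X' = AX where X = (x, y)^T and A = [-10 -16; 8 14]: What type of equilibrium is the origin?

saddle

A = [[-10,-16],[8,14]]; det(A-λI) = λ^2 - 4λ - 12.
λ = 6, -2: opposite signs.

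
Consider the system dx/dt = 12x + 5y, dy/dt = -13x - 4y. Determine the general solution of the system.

Coefficient matrix A = [[12, 5], [-13, -4]].
Characteristic polynomial det(A - λI) = λ^2 - 8λ + 17 = 0.
Eigenvalues λ = 4 ± i (complex conjugate pair).
For λ=4+i: an eigenvector is (-1,2) - i(2,-3) = (-1 - 2i, 2 + 3i).
A real fundamental pair from Re and Im of e^((4+i)t)v: X_1 = e^(4t)(cos(t)·(-1,2) + sin(t)·(2,-3)), X_2 = e^(4t)(sin(t)·(-1,2) - cos(t)·(2,-3)).
General solution: K_1X_1 + K_2X_2.

x(t) = 2K_1e^(4t)sin(t) - K_1e^(4t)cos(t) - K_2e^(4t)sin(t) - 2K_2e^(4t)cos(t), y(t) = -3K_1e^(4t)sin(t) + 2K_1e^(4t)cos(t) + 2K_2e^(4t)sin(t) + 3K_2e^(4t)cos(t)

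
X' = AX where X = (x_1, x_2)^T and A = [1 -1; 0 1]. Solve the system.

x_1(t) = C_1e^(t) + C_2te^(t) - 3C_2e^(t), x_2(t) = -C_2e^(t)

Coefficient matrix A = [[1, -1], [0, 1]].
Characteristic polynomial det(A - λI) = λ^2 - 2λ + 1 = 0.
Single eigenvalue λ = 1 with algebraic multiplicity 2.
Eigenvector v = (1,0); generalized eigenvector w with (A-λI)w=v is (-3,-1).
General solution: e^(t)[C_1·v + C_2·(t·v + w)].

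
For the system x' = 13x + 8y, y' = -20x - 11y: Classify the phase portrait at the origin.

unstable spiral

A = [[13,8],[-20,-11]]; det(A-λI) = λ^2 - 2λ + 17.
λ = 1 ± 4i: positive real part.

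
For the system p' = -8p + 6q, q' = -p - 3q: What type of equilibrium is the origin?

stable node

A = [[-8,6],[-1,-3]]; det(A-λI) = λ^2 + 11λ + 30.
λ = -5, -6: both negative.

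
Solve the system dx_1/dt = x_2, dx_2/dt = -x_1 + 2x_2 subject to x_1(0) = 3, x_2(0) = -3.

Coefficient matrix A = [[0, 1], [-1, 2]].
Characteristic polynomial det(A - λI) = λ^2 - 2λ + 1 = 0.
Single eigenvalue λ = 1 with algebraic multiplicity 2.
Eigenvector v = (1,1); generalized eigenvector w with (A-λI)w=v is (1,2).
General solution: e^(t)[c_1·v + c_2·(t·v + w)].
Applying x_1(0)=3, x_2(0)=-3 gives c_1=9, c_2=-6.

x_1(t) = -6te^(t) + 3e^(t), x_2(t) = -6te^(t) - 3e^(t)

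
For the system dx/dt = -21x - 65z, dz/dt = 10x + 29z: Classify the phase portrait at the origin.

unstable spiral

A = [[-21,-65],[10,29]]; det(A-λI) = λ^2 - 8λ + 41.
λ = 4 ± 5i: positive real part.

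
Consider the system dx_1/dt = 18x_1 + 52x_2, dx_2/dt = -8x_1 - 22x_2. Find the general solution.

x_1(t) = 2C_1e^(-2t)sin(4t) + 3C_1e^(-2t)cos(4t) + 3C_2e^(-2t)sin(4t) - 2C_2e^(-2t)cos(4t), x_2(t) = -C_1e^(-2t)sin(4t) - C_1e^(-2t)cos(4t) - C_2e^(-2t)sin(4t) + C_2e^(-2t)cos(4t)

Coefficient matrix A = [[18, 52], [-8, -22]].
Characteristic polynomial det(A - λI) = λ^2 + 4λ + 20 = 0.
Eigenvalues λ = -2 ± 4i (complex conjugate pair).
For λ=-2+4i: an eigenvector is (3,-1) - i(2,-1) = (3 - 2i, -1 + i).
A real fundamental pair from Re and Im of e^((-2+4i)t)v: X_1 = e^(-2t)(cos(4t)·(3,-1) + sin(4t)·(2,-1)), X_2 = e^(-2t)(sin(4t)·(3,-1) - cos(4t)·(2,-1)).
General solution: C_1X_1 + C_2X_2.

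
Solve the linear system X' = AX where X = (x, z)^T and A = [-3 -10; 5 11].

x(t) = -K_1e^(4t)sin(t) + 3K_1e^(4t)cos(t) + 3K_2e^(4t)sin(t) + K_2e^(4t)cos(t), z(t) = K_1e^(4t)sin(t) - 2K_1e^(4t)cos(t) - 2K_2e^(4t)sin(t) - K_2e^(4t)cos(t)

Coefficient matrix A = [[-3, -10], [5, 11]].
Characteristic polynomial det(A - λI) = λ^2 - 8λ + 17 = 0.
Eigenvalues λ = 4 ± i (complex conjugate pair).
For λ=4+i: an eigenvector is (3,-2) - i(-1,1) = (3 + i, -2 - i).
A real fundamental pair from Re and Im of e^((4+i)t)v: X_1 = e^(4t)(cos(t)·(3,-2) + sin(t)·(-1,1)), X_2 = e^(4t)(sin(t)·(3,-2) - cos(t)·(-1,1)).
General solution: K_1X_1 + K_2X_2.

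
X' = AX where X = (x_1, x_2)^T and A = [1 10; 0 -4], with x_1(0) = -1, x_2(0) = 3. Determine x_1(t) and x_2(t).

Coefficient matrix A = [[1, 10], [0, -4]].
Characteristic polynomial det(A - λI) = λ^2 + 3λ - 4 = 0.
Eigenvalues λ = -4, 1.
For λ=-4: (A-λI) row 1 is [5, 10], so an eigenvector is (2, -1).
For λ=1: (A-λI) row 1 is [0, 10], so an eigenvector is (-1, 0).
General solution: K_1e^(-4t)(2,-1) + K_2e^(t)(-1,0).
Applying x_1(0)=-1, x_2(0)=3 gives K_1=-3, K_2=-5.

x_1(t) = 5e^(t) - 6e^(-4t), x_2(t) = 3e^(-4t)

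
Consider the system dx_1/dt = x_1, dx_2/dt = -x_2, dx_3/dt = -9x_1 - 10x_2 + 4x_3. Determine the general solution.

Coefficient matrix A = [[1, 0, 0], [0, -1, 0], [-9, -10, 4]].
det(A - λI) = 0 gives eigenvalues λ = 1, -1, 4.
For λ=1: eigenvector (1,0,3).
For λ=-1: eigenvector (0,1,2).
For λ=4: eigenvector (0,0,1).
General solution: K_1e^(t)(1,0,3) + K_2e^(-t)(0,1,2) + K_3e^(4t)(0,0,1).

x_1(t) = K_1e^(t), x_2(t) = K_2e^(-t), x_3(t) = 3K_1e^(t) + 2K_2e^(-t) + K_3e^(4t)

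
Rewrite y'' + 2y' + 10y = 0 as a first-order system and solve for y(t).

y(t) = C_1e^(-t)cos(3t) + C_2e^(-t)sin(3t)

Let x_1 = y, x_2 = y'. Then x_1' = x_2 and x_2' = -10x_1 - 2x_2.
A = [[0,1],[-10,-2]]; det(A-λI) = λ^2 + 2λ + 10.
Eigenvalues λ = -1 ± 3i.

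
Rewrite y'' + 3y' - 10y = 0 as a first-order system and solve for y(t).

y(t) = C_1e^(2t) + C_2e^(-5t)

Let x_1 = y, x_2 = y'. Then x_1' = x_2 and x_2' = 10x_1 - 3x_2.
A = [[0,1],[10,-3]]; det(A-λI) = λ^2 + 3λ - 10.
Eigenvalues λ = 2, -5 with eigenvectors (1,2), (1,-5).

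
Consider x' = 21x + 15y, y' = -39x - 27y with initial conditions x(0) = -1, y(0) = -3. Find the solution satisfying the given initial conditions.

x(t) = -23e^(-3t)sin(3t) - e^(-3t)cos(3t), y(t) = 37e^(-3t)sin(3t) - 3e^(-3t)cos(3t)

Coefficient matrix A = [[21, 15], [-39, -27]].
Characteristic polynomial det(A - λI) = λ^2 + 6λ + 18 = 0.
Eigenvalues λ = -3 ± 3i (complex conjugate pair).
For λ=-3+3i: an eigenvector is (-1,2) - i(2,-3) = (-1 - 2i, 2 + 3i).
A real fundamental pair from Re and Im of e^((-3+3i)t)v: X_1 = e^(-3t)(cos(3t)·(-1,2) + sin(3t)·(2,-3)), X_2 = e^(-3t)(sin(3t)·(-1,2) - cos(3t)·(2,-3)).
General solution: C_1X_1 + C_2X_2.
Applying x(0)=-1, y(0)=-3 gives C_1=-9, C_2=5.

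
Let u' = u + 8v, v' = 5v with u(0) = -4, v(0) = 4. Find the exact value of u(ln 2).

A = [[1,8],[0,5]]; eigenvalues λ = 1, 5.
Eigenvectors: (1,0) for λ=1, (2,1) for λ=5.
From the initial condition, c_1 = -12, c_2 = 4.
u(ln 2) = (-12)(2^1)(1) + (4)(2^5)(2) = 232.

232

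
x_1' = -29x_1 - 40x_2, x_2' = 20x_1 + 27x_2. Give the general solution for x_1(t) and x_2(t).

x_1(t) = -c_1e^(-t)sin(4t) + 3c_1e^(-t)cos(4t) + 3c_2e^(-t)sin(4t) + c_2e^(-t)cos(4t), x_2(t) = c_1e^(-t)sin(4t) - 2c_1e^(-t)cos(4t) - 2c_2e^(-t)sin(4t) - c_2e^(-t)cos(4t)

Coefficient matrix A = [[-29, -40], [20, 27]].
Characteristic polynomial det(A - λI) = λ^2 + 2λ + 17 = 0.
Eigenvalues λ = -1 ± 4i (complex conjugate pair).
For λ=-1+4i: an eigenvector is (3,-2) - i(-1,1) = (3 + i, -2 - i).
A real fundamental pair from Re and Im of e^((-1+4i)t)v: X_1 = e^(-t)(cos(4t)·(3,-2) + sin(4t)·(-1,1)), X_2 = e^(-t)(sin(4t)·(3,-2) - cos(4t)·(-1,1)).
General solution: c_1X_1 + c_2X_2.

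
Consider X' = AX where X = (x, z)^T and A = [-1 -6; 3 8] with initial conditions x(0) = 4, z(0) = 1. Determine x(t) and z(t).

x(t) = -6e^(5t) + 10e^(2t), z(t) = 6e^(5t) - 5e^(2t)

Coefficient matrix A = [[-1, -6], [3, 8]].
Characteristic polynomial det(A - λI) = λ^2 - 7λ + 10 = 0.
Eigenvalues λ = 5, 2.
For λ=5: (A-λI) row 1 is [-6, -6], so an eigenvector is (-1, 1).
For λ=2: (A-λI) row 1 is [-3, -6], so an eigenvector is (-2, 1).
General solution: C_1e^(5t)(-1,1) + C_2e^(2t)(-2,1).
Applying x(0)=4, z(0)=1 gives C_1=6, C_2=-5.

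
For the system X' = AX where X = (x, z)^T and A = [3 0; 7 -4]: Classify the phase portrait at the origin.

saddle

A = [[3,0],[7,-4]]; det(A-λI) = λ^2 + λ - 12.
λ = 3, -4: opposite signs.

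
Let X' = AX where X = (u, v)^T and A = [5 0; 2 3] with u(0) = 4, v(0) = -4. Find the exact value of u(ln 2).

128

A = [[5,0],[2,3]]; eigenvalues λ = 5, 3.
Eigenvectors: (1,1) for λ=5, (0,-1) for λ=3.
From the initial condition, c_1 = 4, c_2 = 8.
u(ln 2) = (4)(2^5)(1) + (8)(2^3)(0) = 128.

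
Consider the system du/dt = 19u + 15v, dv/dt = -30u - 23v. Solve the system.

Coefficient matrix A = [[19, 15], [-30, -23]].
Characteristic polynomial det(A - λI) = λ^2 + 4λ + 13 = 0.
Eigenvalues λ = -2 ± 3i (complex conjugate pair).
For λ=-2+3i: an eigenvector is (1,-1) - i(2,-3) = (1 - 2i, -1 + 3i).
A real fundamental pair from Re and Im of e^((-2+3i)t)v: X_1 = e^(-2t)(cos(3t)·(1,-1) + sin(3t)·(2,-3)), X_2 = e^(-2t)(sin(3t)·(1,-1) - cos(3t)·(2,-3)).
General solution: K_1X_1 + K_2X_2.

u(t) = 2K_1e^(-2t)sin(3t) + K_1e^(-2t)cos(3t) + K_2e^(-2t)sin(3t) - 2K_2e^(-2t)cos(3t), v(t) = -3K_1e^(-2t)sin(3t) - K_1e^(-2t)cos(3t) - K_2e^(-2t)sin(3t) + 3K_2e^(-2t)cos(3t)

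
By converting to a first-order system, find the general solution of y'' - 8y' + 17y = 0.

Let x_1 = y, x_2 = y'. Then x_1' = x_2 and x_2' = -17x_1 + 8x_2.
A = [[0,1],[-17,8]]; det(A-λI) = λ^2 - 8λ + 17.
Eigenvalues λ = 4 ± i.

y(t) = K_1e^(4t)cos(t) + K_2e^(4t)sin(t)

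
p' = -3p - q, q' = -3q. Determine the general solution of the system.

Coefficient matrix A = [[-3, -1], [0, -3]].
Characteristic polynomial det(A - λI) = λ^2 + 6λ + 9 = 0.
Single eigenvalue λ = -3 with algebraic multiplicity 2.
Eigenvector v = (1,0); generalized eigenvector w with (A-λI)w=v is (-1,-1).
General solution: e^(-3t)[K_1·v + K_2·(t·v + w)].

p(t) = K_1e^(-3t) + K_2te^(-3t) - K_2e^(-3t), q(t) = -K_2e^(-3t)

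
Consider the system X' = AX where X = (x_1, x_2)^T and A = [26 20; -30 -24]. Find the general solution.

Coefficient matrix A = [[26, 20], [-30, -24]].
Characteristic polynomial det(A - λI) = λ^2 - 2λ - 24 = 0.
Eigenvalues λ = 6, -4.
For λ=6: (A-λI) row 1 is [20, 20], so an eigenvector is (1, -1).
For λ=-4: (A-λI) row 1 is [30, 20], so an eigenvector is (-2, 3).
General solution: C_1e^(6t)(1,-1) + C_2e^(-4t)(-2,3).

x_1(t) = C_1e^(6t) - 2C_2e^(-4t), x_2(t) = -C_1e^(6t) + 3C_2e^(-4t)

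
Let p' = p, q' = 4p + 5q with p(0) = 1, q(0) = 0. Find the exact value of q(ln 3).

240

A = [[1,0],[4,5]]; eigenvalues λ = 1, 5.
Eigenvectors: (1,-1) for λ=1, (0,-1) for λ=5.
From the initial condition, c_1 = 1, c_2 = -1.
q(ln 3) = (1)(3^1)(-1) + (-1)(3^5)(-1) = 240.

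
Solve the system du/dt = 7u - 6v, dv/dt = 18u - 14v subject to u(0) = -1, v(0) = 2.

Coefficient matrix A = [[7, -6], [18, -14]].
Characteristic polynomial det(A - λI) = λ^2 + 7λ + 10 = 0.
Eigenvalues λ = -5, -2.
For λ=-5: (A-λI) row 1 is [12, -6], so an eigenvector is (-1, -2).
For λ=-2: (A-λI) row 1 is [9, -6], so an eigenvector is (-2, -3).
General solution: c_1e^(-5t)(-1,-2) + c_2e^(-2t)(-2,-3).
Applying u(0)=-1, v(0)=2 gives c_1=-7, c_2=4.

u(t) = -8e^(-2t) + 7e^(-5t), v(t) = -12e^(-2t) + 14e^(-5t)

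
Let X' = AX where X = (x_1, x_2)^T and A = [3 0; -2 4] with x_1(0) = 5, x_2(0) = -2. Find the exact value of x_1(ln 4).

A = [[3,0],[-2,4]]; eigenvalues λ = 4, 3.
Eigenvectors: (0,-1) for λ=4, (1,2) for λ=3.
From the initial condition, c_1 = 12, c_2 = 5.
x_1(ln 4) = (12)(4^4)(0) + (5)(4^3)(1) = 320.

320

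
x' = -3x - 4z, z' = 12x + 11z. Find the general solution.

x(t) = -2C_1e^(3t) - C_2e^(5t), z(t) = 3C_1e^(3t) + 2C_2e^(5t)

Coefficient matrix A = [[-3, -4], [12, 11]].
Characteristic polynomial det(A - λI) = λ^2 - 8λ + 15 = 0.
Eigenvalues λ = 3, 5.
For λ=3: (A-λI) row 1 is [-6, -4], so an eigenvector is (-2, 3).
For λ=5: (A-λI) row 1 is [-8, -4], so an eigenvector is (-1, 2).
General solution: C_1e^(3t)(-2,3) + C_2e^(5t)(-1,2).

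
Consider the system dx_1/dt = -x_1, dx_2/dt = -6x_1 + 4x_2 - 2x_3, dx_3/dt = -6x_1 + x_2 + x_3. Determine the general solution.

Coefficient matrix A = [[-1, 0, 0], [-6, 4, -2], [-6, 1, 1]].
det(A - λI) = 0 gives eigenvalues λ = -1, 2, 3.
For λ=-1: eigenvector (1,2,2).
For λ=2: eigenvector (0,1,1).
For λ=3: eigenvector (0,-2,-1).
General solution: C_1e^(-t)(1,2,2) + C_2e^(2t)(0,1,1) + C_3e^(3t)(0,-2,-1).

x_1(t) = C_1e^(-t), x_2(t) = 2C_1e^(-t) + C_2e^(2t) - 2C_3e^(3t), x_3(t) = 2C_1e^(-t) + C_2e^(2t) - C_3e^(3t)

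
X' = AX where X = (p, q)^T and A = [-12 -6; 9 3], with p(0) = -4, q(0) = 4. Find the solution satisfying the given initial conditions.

p(t) = -4e^(-6t), q(t) = 4e^(-6t)

Coefficient matrix A = [[-12, -6], [9, 3]].
Characteristic polynomial det(A - λI) = λ^2 + 9λ + 18 = 0.
Eigenvalues λ = -6, -3.
For λ=-6: (A-λI) row 1 is [-6, -6], so an eigenvector is (1, -1).
For λ=-3: (A-λI) row 1 is [-9, -6], so an eigenvector is (2, -3).
General solution: c_1e^(-6t)(1,-1) + c_2e^(-3t)(2,-3).
Applying p(0)=-4, q(0)=4 gives c_1=-4, c_2=0.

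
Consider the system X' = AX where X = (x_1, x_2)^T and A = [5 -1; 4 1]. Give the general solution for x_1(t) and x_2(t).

x_1(t) = -c_1e^(3t) - c_2te^(3t) + c_2e^(3t), x_2(t) = -2c_1e^(3t) - 2c_2te^(3t) + 3c_2e^(3t)

Coefficient matrix A = [[5, -1], [4, 1]].
Characteristic polynomial det(A - λI) = λ^2 - 6λ + 9 = 0.
Single eigenvalue λ = 3 with algebraic multiplicity 2.
Eigenvector v = (-1,-2); generalized eigenvector w with (A-λI)w=v is (1,3).
General solution: e^(3t)[c_1·v + c_2·(t·v + w)].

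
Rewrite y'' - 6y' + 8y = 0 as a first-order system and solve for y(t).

y(t) = C_1e^(2t) + C_2e^(4t)

Let x_1 = y, x_2 = y'. Then x_1' = x_2 and x_2' = -8x_1 + 6x_2.
A = [[0,1],[-8,6]]; det(A-λI) = λ^2 - 6λ + 8.
Eigenvalues λ = 2, 4 with eigenvectors (1,2), (1,4).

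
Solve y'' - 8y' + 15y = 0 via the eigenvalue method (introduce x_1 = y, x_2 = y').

y(t) = C_1e^(3t) + C_2e^(5t)

Let x_1 = y, x_2 = y'. Then x_1' = x_2 and x_2' = -15x_1 + 8x_2.
A = [[0,1],[-15,8]]; det(A-λI) = λ^2 - 8λ + 15.
Eigenvalues λ = 3, 5 with eigenvectors (1,3), (1,5).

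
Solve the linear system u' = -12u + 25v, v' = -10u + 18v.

u(t) = 2K_1e^(3t)sin(5t) + K_1e^(3t)cos(5t) + K_2e^(3t)sin(5t) - 2K_2e^(3t)cos(5t), v(t) = K_1e^(3t)sin(5t) + K_1e^(3t)cos(5t) + K_2e^(3t)sin(5t) - K_2e^(3t)cos(5t)

Coefficient matrix A = [[-12, 25], [-10, 18]].
Characteristic polynomial det(A - λI) = λ^2 - 6λ + 34 = 0.
Eigenvalues λ = 3 ± 5i (complex conjugate pair).
For λ=3+5i: an eigenvector is (1,1) - i(2,1) = (1 - 2i, 1 - i).
A real fundamental pair from Re and Im of e^((3+5i)t)v: X_1 = e^(3t)(cos(5t)·(1,1) + sin(5t)·(2,1)), X_2 = e^(3t)(sin(5t)·(1,1) - cos(5t)·(2,1)).
General solution: K_1X_1 + K_2X_2.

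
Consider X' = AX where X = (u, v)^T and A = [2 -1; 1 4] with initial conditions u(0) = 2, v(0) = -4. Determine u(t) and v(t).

Coefficient matrix A = [[2, -1], [1, 4]].
Characteristic polynomial det(A - λI) = λ^2 - 6λ + 9 = 0.
Single eigenvalue λ = 3 with algebraic multiplicity 2.
Eigenvector v = (1,-1); generalized eigenvector w with (A-λI)w=v is (-1,0).
General solution: e^(3t)[C_1·v + C_2·(t·v + w)].
Applying u(0)=2, v(0)=-4 gives C_1=4, C_2=2.

u(t) = 2te^(3t) + 2e^(3t), v(t) = -2te^(3t) - 4e^(3t)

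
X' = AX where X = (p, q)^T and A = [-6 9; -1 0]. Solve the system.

p(t) = 3C_1e^(-3t) + 3C_2te^(-3t) - C_2e^(-3t), q(t) = C_1e^(-3t) + C_2te^(-3t)

Coefficient matrix A = [[-6, 9], [-1, 0]].
Characteristic polynomial det(A - λI) = λ^2 + 6λ + 9 = 0.
Single eigenvalue λ = -3 with algebraic multiplicity 2.
Eigenvector v = (3,1); generalized eigenvector w with (A-λI)w=v is (-1,0).
General solution: e^(-3t)[C_1·v + C_2·(t·v + w)].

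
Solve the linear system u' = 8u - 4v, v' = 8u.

Coefficient matrix A = [[8, -4], [8, 0]].
Characteristic polynomial det(A - λI) = λ^2 - 8λ + 32 = 0.
Eigenvalues λ = 4 ± 4i (complex conjugate pair).
For λ=4+4i: an eigenvector is (0,-1) - i(1,1) = (0 - i, -1 - i).
A real fundamental pair from Re and Im of e^((4+4i)t)v: X_1 = e^(4t)(cos(4t)·(0,-1) + sin(4t)·(1,1)), X_2 = e^(4t)(sin(4t)·(0,-1) - cos(4t)·(1,1)).
General solution: K_1X_1 + K_2X_2.

u(t) = K_1e^(4t)sin(4t) - K_2e^(4t)cos(4t), v(t) = K_1e^(4t)sin(4t) - K_1e^(4t)cos(4t) - K_2e^(4t)sin(4t) - K_2e^(4t)cos(4t)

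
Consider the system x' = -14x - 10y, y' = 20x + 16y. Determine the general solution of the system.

x(t) = -K_1e^(6t) - K_2e^(-4t), y(t) = 2K_1e^(6t) + K_2e^(-4t)

Coefficient matrix A = [[-14, -10], [20, 16]].
Characteristic polynomial det(A - λI) = λ^2 - 2λ - 24 = 0.
Eigenvalues λ = 6, -4.
For λ=6: (A-λI) row 1 is [-20, -10], so an eigenvector is (-1, 2).
For λ=-4: (A-λI) row 1 is [-10, -10], so an eigenvector is (-1, 1).
General solution: K_1e^(6t)(-1,2) + K_2e^(-4t)(-1,1).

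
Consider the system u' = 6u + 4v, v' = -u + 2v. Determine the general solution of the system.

u(t) = -2c_1e^(4t) - 2c_2te^(4t) - 3c_2e^(4t), v(t) = c_1e^(4t) + c_2te^(4t) + c_2e^(4t)

Coefficient matrix A = [[6, 4], [-1, 2]].
Characteristic polynomial det(A - λI) = λ^2 - 8λ + 16 = 0.
Single eigenvalue λ = 4 with algebraic multiplicity 2.
Eigenvector v = (-2,1); generalized eigenvector w with (A-λI)w=v is (-3,1).
General solution: e^(4t)[c_1·v + c_2·(t·v + w)].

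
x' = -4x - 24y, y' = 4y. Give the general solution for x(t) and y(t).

x(t) = K_1e^(-4t) + 3K_2e^(4t), y(t) = -K_2e^(4t)

Coefficient matrix A = [[-4, -24], [0, 4]].
Characteristic polynomial det(A - λI) = λ^2 - 16 = 0.
Eigenvalues λ = -4, 4.
For λ=-4: (A-λI) row 1 is [0, -24], so an eigenvector is (1, 0).
For λ=4: (A-λI) row 1 is [-8, -24], so an eigenvector is (3, -1).
General solution: K_1e^(-4t)(1,0) + K_2e^(4t)(3,-1).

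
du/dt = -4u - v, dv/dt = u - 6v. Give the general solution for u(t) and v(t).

u(t) = -K_1e^(-5t) - K_2te^(-5t) - 3K_2e^(-5t), v(t) = -K_1e^(-5t) - K_2te^(-5t) - 2K_2e^(-5t)

Coefficient matrix A = [[-4, -1], [1, -6]].
Characteristic polynomial det(A - λI) = λ^2 + 10λ + 25 = 0.
Single eigenvalue λ = -5 with algebraic multiplicity 2.
Eigenvector v = (-1,-1); generalized eigenvector w with (A-λI)w=v is (-3,-2).
General solution: e^(-5t)[K_1·v + K_2·(t·v + w)].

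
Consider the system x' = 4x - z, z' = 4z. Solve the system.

x(t) = -c_1e^(4t) - c_2te^(4t) - 3c_2e^(4t), z(t) = c_2e^(4t)

Coefficient matrix A = [[4, -1], [0, 4]].
Characteristic polynomial det(A - λI) = λ^2 - 8λ + 16 = 0.
Single eigenvalue λ = 4 with algebraic multiplicity 2.
Eigenvector v = (-1,0); generalized eigenvector w with (A-λI)w=v is (-3,1).
General solution: e^(4t)[c_1·v + c_2·(t·v + w)].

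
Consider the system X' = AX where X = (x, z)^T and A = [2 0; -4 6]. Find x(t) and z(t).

x(t) = C_2e^(2t), z(t) = -C_1e^(6t) + C_2e^(2t)

Coefficient matrix A = [[2, 0], [-4, 6]].
Characteristic polynomial det(A - λI) = λ^2 - 8λ + 12 = 0.
Eigenvalues λ = 6, 2.
For λ=6: (A-λI) row 1 is [-4, 0], so an eigenvector is (0, -1).
For λ=2: (A-λI) row 2 is [-4, 4], so an eigenvector is (1, 1).
General solution: C_1e^(6t)(0,-1) + C_2e^(2t)(1,1).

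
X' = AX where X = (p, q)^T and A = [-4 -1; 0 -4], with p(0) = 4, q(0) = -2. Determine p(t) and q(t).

p(t) = 2te^(-4t) + 4e^(-4t), q(t) = -2e^(-4t)

Coefficient matrix A = [[-4, -1], [0, -4]].
Characteristic polynomial det(A - λI) = λ^2 + 8λ + 16 = 0.
Single eigenvalue λ = -4 with algebraic multiplicity 2.
Eigenvector v = (1,0); generalized eigenvector w with (A-λI)w=v is (2,-1).
General solution: e^(-4t)[C_1·v + C_2·(t·v + w)].
Applying p(0)=4, q(0)=-2 gives C_1=0, C_2=2.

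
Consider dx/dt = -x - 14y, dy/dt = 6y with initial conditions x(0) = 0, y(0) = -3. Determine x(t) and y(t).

x(t) = 6e^(6t) - 6e^(-t), y(t) = -3e^(6t)

Coefficient matrix A = [[-1, -14], [0, 6]].
Characteristic polynomial det(A - λI) = λ^2 - 5λ - 6 = 0.
Eigenvalues λ = -1, 6.
For λ=-1: (A-λI) row 1 is [0, -14], so an eigenvector is (-1, 0).
For λ=6: (A-λI) row 1 is [-7, -14], so an eigenvector is (-2, 1).
General solution: K_1e^(-t)(-1,0) + K_2e^(6t)(-2,1).
Applying x(0)=0, y(0)=-3 gives K_1=6, K_2=-3.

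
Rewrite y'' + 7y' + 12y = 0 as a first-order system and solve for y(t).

Let x_1 = y, x_2 = y'. Then x_1' = x_2 and x_2' = -12x_1 - 7x_2.
A = [[0,1],[-12,-7]]; det(A-λI) = λ^2 + 7λ + 12.
Eigenvalues λ = -3, -4 with eigenvectors (1,-3), (1,-4).

y(t) = K_1e^(-3t) + K_2e^(-4t)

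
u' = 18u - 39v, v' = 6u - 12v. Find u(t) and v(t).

u(t) = 2c_1e^(3t)sin(3t) + 3c_1e^(3t)cos(3t) + 3c_2e^(3t)sin(3t) - 2c_2e^(3t)cos(3t), v(t) = c_1e^(3t)sin(3t) + c_1e^(3t)cos(3t) + c_2e^(3t)sin(3t) - c_2e^(3t)cos(3t)

Coefficient matrix A = [[18, -39], [6, -12]].
Characteristic polynomial det(A - λI) = λ^2 - 6λ + 18 = 0.
Eigenvalues λ = 3 ± 3i (complex conjugate pair).
For λ=3+3i: an eigenvector is (3,1) - i(2,1) = (3 - 2i, 1 - i).
A real fundamental pair from Re and Im of e^((3+3i)t)v: X_1 = e^(3t)(cos(3t)·(3,1) + sin(3t)·(2,1)), X_2 = e^(3t)(sin(3t)·(3,1) - cos(3t)·(2,1)).
General solution: c_1X_1 + c_2X_2.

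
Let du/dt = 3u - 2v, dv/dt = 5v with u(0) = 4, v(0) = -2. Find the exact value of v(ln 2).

-64

A = [[3,-2],[0,5]]; eigenvalues λ = 3, 5.
Eigenvectors: (-1,0) for λ=3, (1,-1) for λ=5.
From the initial condition, c_1 = -2, c_2 = 2.
v(ln 2) = (-2)(2^3)(0) + (2)(2^5)(-1) = -64.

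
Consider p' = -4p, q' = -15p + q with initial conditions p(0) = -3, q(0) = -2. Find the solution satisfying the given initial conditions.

Coefficient matrix A = [[-4, 0], [-15, 1]].
Characteristic polynomial det(A - λI) = λ^2 + 3λ - 4 = 0.
Eigenvalues λ = -4, 1.
For λ=-4: (A-λI) row 2 is [-15, 5], so an eigenvector is (-1, -3).
For λ=1: (A-λI) row 1 is [-5, 0], so an eigenvector is (0, -1).
General solution: C_1e^(-4t)(-1,-3) + C_2e^(t)(0,-1).
Applying p(0)=-3, q(0)=-2 gives C_1=3, C_2=-7.

p(t) = -3e^(-4t), q(t) = 7e^(t) - 9e^(-4t)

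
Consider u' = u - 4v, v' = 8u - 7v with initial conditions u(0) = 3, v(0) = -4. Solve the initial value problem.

Coefficient matrix A = [[1, -4], [8, -7]].
Characteristic polynomial det(A - λI) = λ^2 + 6λ + 25 = 0.
Eigenvalues λ = -3 ± 4i (complex conjugate pair).
For λ=-3+4i: an eigenvector is (0,1) - i(-1,-1) = (0 + i, 1 + i).
A real fundamental pair from Re and Im of e^((-3+4i)t)v: X_1 = e^(-3t)(cos(4t)·(0,1) + sin(4t)·(-1,-1)), X_2 = e^(-3t)(sin(4t)·(0,1) - cos(4t)·(-1,-1)).
General solution: C_1X_1 + C_2X_2.
Applying u(0)=3, v(0)=-4 gives C_1=-7, C_2=3.

u(t) = 7e^(-3t)sin(4t) + 3e^(-3t)cos(4t), v(t) = 10e^(-3t)sin(4t) - 4e^(-3t)cos(4t)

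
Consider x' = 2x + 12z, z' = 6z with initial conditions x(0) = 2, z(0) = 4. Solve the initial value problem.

x(t) = 12e^(6t) - 10e^(2t), z(t) = 4e^(6t)

Coefficient matrix A = [[2, 12], [0, 6]].
Characteristic polynomial det(A - λI) = λ^2 - 8λ + 12 = 0.
Eigenvalues λ = 2, 6.
For λ=2: (A-λI) row 1 is [0, 12], so an eigenvector is (1, 0).
For λ=6: (A-λI) row 1 is [-4, 12], so an eigenvector is (3, 1).
General solution: C_1e^(2t)(1,0) + C_2e^(6t)(3,1).
Applying x(0)=2, z(0)=4 gives C_1=-10, C_2=4.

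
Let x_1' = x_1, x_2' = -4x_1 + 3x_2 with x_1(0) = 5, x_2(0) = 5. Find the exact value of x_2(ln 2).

A = [[1,0],[-4,3]]; eigenvalues λ = 1, 3.
Eigenvectors: (1,2) for λ=1, (0,-1) for λ=3.
From the initial condition, c_1 = 5, c_2 = 5.
x_2(ln 2) = (5)(2^1)(2) + (5)(2^3)(-1) = -20.

-20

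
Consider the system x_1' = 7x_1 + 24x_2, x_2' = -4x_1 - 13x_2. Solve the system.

x_1(t) = -3K_1e^(-t) - 2K_2e^(-5t), x_2(t) = K_1e^(-t) + K_2e^(-5t)

Coefficient matrix A = [[7, 24], [-4, -13]].
Characteristic polynomial det(A - λI) = λ^2 + 6λ + 5 = 0.
Eigenvalues λ = -1, -5.
For λ=-1: (A-λI) row 1 is [8, 24], so an eigenvector is (-3, 1).
For λ=-5: (A-λI) row 1 is [12, 24], so an eigenvector is (-2, 1).
General solution: K_1e^(-t)(-3,1) + K_2e^(-5t)(-2,1).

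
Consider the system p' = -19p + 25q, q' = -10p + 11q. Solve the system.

p(t) = K_1e^(-4t)sin(5t) - 2K_1e^(-4t)cos(5t) - 2K_2e^(-4t)sin(5t) - K_2e^(-4t)cos(5t), q(t) = K_1e^(-4t)sin(5t) - K_1e^(-4t)cos(5t) - K_2e^(-4t)sin(5t) - K_2e^(-4t)cos(5t)

Coefficient matrix A = [[-19, 25], [-10, 11]].
Characteristic polynomial det(A - λI) = λ^2 + 8λ + 41 = 0.
Eigenvalues λ = -4 ± 5i (complex conjugate pair).
For λ=-4+5i: an eigenvector is (-2,-1) - i(1,1) = (-2 - i, -1 - i).
A real fundamental pair from Re and Im of e^((-4+5i)t)v: X_1 = e^(-4t)(cos(5t)·(-2,-1) + sin(5t)·(1,1)), X_2 = e^(-4t)(sin(5t)·(-2,-1) - cos(5t)·(1,1)).
General solution: K_1X_1 + K_2X_2.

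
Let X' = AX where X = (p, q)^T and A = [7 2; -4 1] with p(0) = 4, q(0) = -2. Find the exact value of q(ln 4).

-5888

A = [[7,2],[-4,1]]; eigenvalues λ = 3, 5.
Eigenvectors: (-1,2) for λ=3, (1,-1) for λ=5.
From the initial condition, c_1 = 2, c_2 = 6.
q(ln 4) = (2)(4^3)(2) + (6)(4^5)(-1) = -5888.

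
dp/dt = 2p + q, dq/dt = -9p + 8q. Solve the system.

Coefficient matrix A = [[2, 1], [-9, 8]].
Characteristic polynomial det(A - λI) = λ^2 - 10λ + 25 = 0.
Single eigenvalue λ = 5 with algebraic multiplicity 2.
Eigenvector v = (1,3); generalized eigenvector w with (A-λI)w=v is (-1,-2).
General solution: e^(5t)[c_1·v + c_2·(t·v + w)].

p(t) = c_1e^(5t) + c_2te^(5t) - c_2e^(5t), q(t) = 3c_1e^(5t) + 3c_2te^(5t) - 2c_2e^(5t)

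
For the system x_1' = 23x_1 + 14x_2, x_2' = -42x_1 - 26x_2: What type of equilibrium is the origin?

saddle

A = [[23,14],[-42,-26]]; det(A-λI) = λ^2 + 3λ - 10.
λ = -5, 2: opposite signs.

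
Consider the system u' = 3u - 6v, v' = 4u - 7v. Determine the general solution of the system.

u(t) = -3c_1e^(-t) + c_2e^(-3t), v(t) = -2c_1e^(-t) + c_2e^(-3t)

Coefficient matrix A = [[3, -6], [4, -7]].
Characteristic polynomial det(A - λI) = λ^2 + 4λ + 3 = 0.
Eigenvalues λ = -1, -3.
For λ=-1: (A-λI) row 1 is [4, -6], so an eigenvector is (-3, -2).
For λ=-3: (A-λI) row 1 is [6, -6], so an eigenvector is (1, 1).
General solution: c_1e^(-t)(-3,-2) + c_2e^(-3t)(1,1).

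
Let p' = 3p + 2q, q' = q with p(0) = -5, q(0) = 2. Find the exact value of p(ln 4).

-200

A = [[3,2],[0,1]]; eigenvalues λ = 1, 3.
Eigenvectors: (-1,1) for λ=1, (1,0) for λ=3.
From the initial condition, c_1 = 2, c_2 = -3.
p(ln 4) = (2)(4^1)(-1) + (-3)(4^3)(1) = -200.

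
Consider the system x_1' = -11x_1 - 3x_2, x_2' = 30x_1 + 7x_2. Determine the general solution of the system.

x_1(t) = K_1e^(-2t)cos(3t) + K_2e^(-2t)sin(3t), x_2(t) = K_1e^(-2t)sin(3t) - 3K_1e^(-2t)cos(3t) - 3K_2e^(-2t)sin(3t) - K_2e^(-2t)cos(3t)

Coefficient matrix A = [[-11, -3], [30, 7]].
Characteristic polynomial det(A - λI) = λ^2 + 4λ + 13 = 0.
Eigenvalues λ = -2 ± 3i (complex conjugate pair).
For λ=-2+3i: an eigenvector is (1,-3) - i(0,1) = (1, -3 - i).
A real fundamental pair from Re and Im of e^((-2+3i)t)v: X_1 = e^(-2t)(cos(3t)·(1,-3) + sin(3t)·(0,1)), X_2 = e^(-2t)(sin(3t)·(1,-3) - cos(3t)·(0,1)).
General solution: K_1X_1 + K_2X_2.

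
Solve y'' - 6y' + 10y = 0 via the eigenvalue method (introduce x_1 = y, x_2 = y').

y(t) = K_1e^(3t)cos(t) + K_2e^(3t)sin(t)

Let x_1 = y, x_2 = y'. Then x_1' = x_2 and x_2' = -10x_1 + 6x_2.
A = [[0,1],[-10,6]]; det(A-λI) = λ^2 - 6λ + 10.
Eigenvalues λ = 3 ± i.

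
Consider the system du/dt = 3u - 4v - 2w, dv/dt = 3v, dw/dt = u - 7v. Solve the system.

Coefficient matrix A = [[3, -4, -2], [0, 3, 0], [1, -7, 0]].
det(A - λI) = 0 gives eigenvalues λ = 1, 3, 2.
For λ=1: eigenvector (1,0,1).
For λ=3: eigenvector (1,1,-2).
For λ=2: eigenvector (-2,0,-1).
General solution: c_1e^(t)(1,0,1) + c_2e^(3t)(1,1,-2) + c_3e^(2t)(-2,0,-1).

u(t) = c_1e^(t) + c_2e^(3t) - 2c_3e^(2t), v(t) = c_2e^(3t), w(t) = c_1e^(t) - 2c_2e^(3t) - c_3e^(2t)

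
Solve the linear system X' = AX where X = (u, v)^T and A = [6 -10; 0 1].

Coefficient matrix A = [[6, -10], [0, 1]].
Characteristic polynomial det(A - λI) = λ^2 - 7λ + 6 = 0.
Eigenvalues λ = 1, 6.
For λ=1: (A-λI) row 1 is [5, -10], so an eigenvector is (2, 1).
For λ=6: (A-λI) row 1 is [0, -10], so an eigenvector is (1, 0).
General solution: c_1e^(t)(2,1) + c_2e^(6t)(1,0).

u(t) = 2c_1e^(t) + c_2e^(6t), v(t) = c_1e^(t)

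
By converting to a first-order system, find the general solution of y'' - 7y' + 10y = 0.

y(t) = C_1e^(5t) + C_2e^(2t)

Let x_1 = y, x_2 = y'. Then x_1' = x_2 and x_2' = -10x_1 + 7x_2.
A = [[0,1],[-10,7]]; det(A-λI) = λ^2 - 7λ + 10.
Eigenvalues λ = 5, 2 with eigenvectors (1,5), (1,2).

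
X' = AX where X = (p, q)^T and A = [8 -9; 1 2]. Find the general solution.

Coefficient matrix A = [[8, -9], [1, 2]].
Characteristic polynomial det(A - λI) = λ^2 - 10λ + 25 = 0.
Single eigenvalue λ = 5 with algebraic multiplicity 2.
Eigenvector v = (3,1); generalized eigenvector w with (A-λI)w=v is (-2,-1).
General solution: e^(5t)[C_1·v + C_2·(t·v + w)].

p(t) = 3C_1e^(5t) + 3C_2te^(5t) - 2C_2e^(5t), q(t) = C_1e^(5t) + C_2te^(5t) - C_2e^(5t)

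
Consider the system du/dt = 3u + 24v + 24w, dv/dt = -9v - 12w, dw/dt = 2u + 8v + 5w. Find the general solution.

Coefficient matrix A = [[3, 24, 24], [0, -9, -12], [2, 8, 5]].
det(A - λI) = 0 gives eigenvalues λ = 3, -1, -3.
For λ=3: eigenvector (3,-1,1).
For λ=-1: eigenvector (-6,3,-2).
For λ=-3: eigenvector (-4,2,-1).
General solution: K_1e^(3t)(3,-1,1) + K_2e^(-t)(-6,3,-2) + K_3e^(-3t)(-4,2,-1).

u(t) = 3K_1e^(3t) - 6K_2e^(-t) - 4K_3e^(-3t), v(t) = -K_1e^(3t) + 3K_2e^(-t) + 2K_3e^(-3t), w(t) = K_1e^(3t) - 2K_2e^(-t) - K_3e^(-3t)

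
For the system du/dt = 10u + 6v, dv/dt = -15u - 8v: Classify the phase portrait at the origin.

unstable spiral

A = [[10,6],[-15,-8]]; det(A-λI) = λ^2 - 2λ + 10.
λ = 1 ± 3i: positive real part.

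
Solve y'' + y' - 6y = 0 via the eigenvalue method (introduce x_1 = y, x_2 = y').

y(t) = C_1e^(-3t) + C_2e^(2t)

Let x_1 = y, x_2 = y'. Then x_1' = x_2 and x_2' = 6x_1 - x_2.
A = [[0,1],[6,-1]]; det(A-λI) = λ^2 + λ - 6.
Eigenvalues λ = -3, 2 with eigenvectors (1,-3), (1,2).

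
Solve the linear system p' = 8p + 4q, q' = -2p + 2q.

Coefficient matrix A = [[8, 4], [-2, 2]].
Characteristic polynomial det(A - λI) = λ^2 - 10λ + 24 = 0.
Eigenvalues λ = 4, 6.
For λ=4: (A-λI) row 1 is [4, 4], so an eigenvector is (1, -1).
For λ=6: (A-λI) row 1 is [2, 4], so an eigenvector is (-2, 1).
General solution: c_1e^(4t)(1,-1) + c_2e^(6t)(-2,1).

p(t) = c_1e^(4t) - 2c_2e^(6t), q(t) = -c_1e^(4t) + c_2e^(6t)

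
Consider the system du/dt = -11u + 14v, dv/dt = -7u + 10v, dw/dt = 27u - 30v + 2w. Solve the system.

Coefficient matrix A = [[-11, 14, 0], [-7, 10, 0], [27, -30, 2]].
det(A - λI) = 0 gives eigenvalues λ = -4, 3, 2.
For λ=-4: eigenvector (2,1,-4).
For λ=3: eigenvector (1,1,-3).
For λ=2: eigenvector (0,0,1).
General solution: C_1e^(-4t)(2,1,-4) + C_2e^(3t)(1,1,-3) + C_3e^(2t)(0,0,1).

u(t) = 2C_1e^(-4t) + C_2e^(3t), v(t) = C_1e^(-4t) + C_2e^(3t), w(t) = -4C_1e^(-4t) - 3C_2e^(3t) + C_3e^(2t)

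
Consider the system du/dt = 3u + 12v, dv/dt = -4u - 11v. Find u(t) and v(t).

u(t) = -2c_1e^(-3t) + 3c_2e^(-5t), v(t) = c_1e^(-3t) - 2c_2e^(-5t)

Coefficient matrix A = [[3, 12], [-4, -11]].
Characteristic polynomial det(A - λI) = λ^2 + 8λ + 15 = 0.
Eigenvalues λ = -3, -5.
For λ=-3: (A-λI) row 1 is [6, 12], so an eigenvector is (-2, 1).
For λ=-5: (A-λI) row 1 is [8, 12], so an eigenvector is (3, -2).
General solution: c_1e^(-3t)(-2,1) + c_2e^(-5t)(3,-2).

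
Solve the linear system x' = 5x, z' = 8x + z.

x(t) = -K_2e^(5t), z(t) = K_1e^(t) - 2K_2e^(5t)

Coefficient matrix A = [[5, 0], [8, 1]].
Characteristic polynomial det(A - λI) = λ^2 - 6λ + 5 = 0.
Eigenvalues λ = 1, 5.
For λ=1: (A-λI) row 1 is [4, 0], so an eigenvector is (0, 1).
For λ=5: (A-λI) row 2 is [8, -4], so an eigenvector is (-1, -2).
General solution: K_1e^(t)(0,1) + K_2e^(5t)(-1,-2).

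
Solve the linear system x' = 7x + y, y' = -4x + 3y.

x(t) = K_1e^(5t) + K_2te^(5t) - K_2e^(5t), y(t) = -2K_1e^(5t) - 2K_2te^(5t) + 3K_2e^(5t)

Coefficient matrix A = [[7, 1], [-4, 3]].
Characteristic polynomial det(A - λI) = λ^2 - 10λ + 25 = 0.
Single eigenvalue λ = 5 with algebraic multiplicity 2.
Eigenvector v = (1,-2); generalized eigenvector w with (A-λI)w=v is (-1,3).
General solution: e^(5t)[K_1·v + K_2·(t·v + w)].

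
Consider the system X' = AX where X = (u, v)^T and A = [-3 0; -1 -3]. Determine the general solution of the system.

u(t) = c_2e^(-3t), v(t) = -c_1e^(-3t) - c_2te^(-3t) + c_2e^(-3t)

Coefficient matrix A = [[-3, 0], [-1, -3]].
Characteristic polynomial det(A - λI) = λ^2 + 6λ + 9 = 0.
Single eigenvalue λ = -3 with algebraic multiplicity 2.
Eigenvector v = (0,-1); generalized eigenvector w with (A-λI)w=v is (1,1).
General solution: e^(-3t)[c_1·v + c_2·(t·v + w)].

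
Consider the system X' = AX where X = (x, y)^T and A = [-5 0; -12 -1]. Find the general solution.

Coefficient matrix A = [[-5, 0], [-12, -1]].
Characteristic polynomial det(A - λI) = λ^2 + 6λ + 5 = 0.
Eigenvalues λ = -1, -5.
For λ=-1: (A-λI) row 1 is [-4, 0], so an eigenvector is (0, 1).
For λ=-5: (A-λI) row 2 is [-12, 4], so an eigenvector is (1, 3).
General solution: c_1e^(-t)(0,1) + c_2e^(-5t)(1,3).

x(t) = c_2e^(-5t), y(t) = c_1e^(-t) + 3c_2e^(-5t)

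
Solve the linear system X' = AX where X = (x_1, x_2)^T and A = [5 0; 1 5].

Coefficient matrix A = [[5, 0], [1, 5]].
Characteristic polynomial det(A - λI) = λ^2 - 10λ + 25 = 0.
Single eigenvalue λ = 5 with algebraic multiplicity 2.
Eigenvector v = (0,1); generalized eigenvector w with (A-λI)w=v is (1,2).
General solution: e^(5t)[K_1·v + K_2·(t·v + w)].

x_1(t) = K_2e^(5t), x_2(t) = K_1e^(5t) + K_2te^(5t) + 2K_2e^(5t)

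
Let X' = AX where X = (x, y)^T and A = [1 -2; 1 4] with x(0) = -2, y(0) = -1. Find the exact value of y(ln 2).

A = [[1,-2],[1,4]]; eigenvalues λ = 3, 2.
Eigenvectors: (1,-1) for λ=3, (-2,1) for λ=2.
From the initial condition, c_1 = 4, c_2 = 3.
y(ln 2) = (4)(2^3)(-1) + (3)(2^2)(1) = -20.

-20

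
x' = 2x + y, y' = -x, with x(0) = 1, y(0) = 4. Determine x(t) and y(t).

x(t) = 5te^(t) + e^(t), y(t) = -5te^(t) + 4e^(t)

Coefficient matrix A = [[2, 1], [-1, 0]].
Characteristic polynomial det(A - λI) = λ^2 - 2λ + 1 = 0.
Single eigenvalue λ = 1 with algebraic multiplicity 2.
Eigenvector v = (-1,1); generalized eigenvector w with (A-λI)w=v is (1,-2).
General solution: e^(t)[K_1·v + K_2·(t·v + w)].
Applying x(0)=1, y(0)=4 gives K_1=-6, K_2=-5.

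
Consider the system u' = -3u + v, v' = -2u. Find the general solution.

u(t) = C_1e^(-2t) - C_2e^(-t), v(t) = C_1e^(-2t) - 2C_2e^(-t)

Coefficient matrix A = [[-3, 1], [-2, 0]].
Characteristic polynomial det(A - λI) = λ^2 + 3λ + 2 = 0.
Eigenvalues λ = -2, -1.
For λ=-2: (A-λI) row 1 is [-1, 1], so an eigenvector is (1, 1).
For λ=-1: (A-λI) row 1 is [-2, 1], so an eigenvector is (-1, -2).
General solution: C_1e^(-2t)(1,1) + C_2e^(-t)(-1,-2).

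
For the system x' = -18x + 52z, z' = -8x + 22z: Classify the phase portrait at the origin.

A = [[-18,52],[-8,22]]; det(A-λI) = λ^2 - 4λ + 20.
λ = 2 ± 4i: positive real part.

unstable spiral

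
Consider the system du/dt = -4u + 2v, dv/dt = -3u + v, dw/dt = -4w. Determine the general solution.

Coefficient matrix A = [[-4, 2, 0], [-3, 1, 0], [0, 0, -4]].
det(A - λI) = 0 gives eigenvalues λ = -1, -2, -4.
For λ=-1: eigenvector (2,3,0).
For λ=-2: eigenvector (1,1,0).
For λ=-4: eigenvector (0,0,1).
General solution: K_1e^(-t)(2,3,0) + K_2e^(-2t)(1,1,0) + K_3e^(-4t)(0,0,1).

u(t) = 2K_1e^(-t) + K_2e^(-2t), v(t) = 3K_1e^(-t) + K_2e^(-2t), w(t) = K_3e^(-4t)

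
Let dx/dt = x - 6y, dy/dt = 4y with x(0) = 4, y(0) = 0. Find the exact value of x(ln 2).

A = [[1,-6],[0,4]]; eigenvalues λ = 4, 1.
Eigenvectors: (2,-1) for λ=4, (-1,0) for λ=1.
From the initial condition, c_1 = 0, c_2 = -4.
x(ln 2) = (0)(2^4)(2) + (-4)(2^1)(-1) = 8.

8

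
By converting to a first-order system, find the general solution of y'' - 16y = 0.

y(t) = c_1e^(4t) + c_2e^(-4t)

Let x_1 = y, x_2 = y'. Then x_1' = x_2 and x_2' = 16x_1.
A = [[0,1],[16,0]]; det(A-λI) = λ^2 - 16.
Eigenvalues λ = 4, -4 with eigenvectors (1,4), (1,-4).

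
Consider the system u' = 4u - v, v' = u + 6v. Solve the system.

u(t) = -C_1e^(5t) - C_2te^(5t) - 2C_2e^(5t), v(t) = C_1e^(5t) + C_2te^(5t) + 3C_2e^(5t)

Coefficient matrix A = [[4, -1], [1, 6]].
Characteristic polynomial det(A - λI) = λ^2 - 10λ + 25 = 0.
Single eigenvalue λ = 5 with algebraic multiplicity 2.
Eigenvector v = (-1,1); generalized eigenvector w with (A-λI)w=v is (-2,3).
General solution: e^(5t)[C_1·v + C_2·(t·v + w)].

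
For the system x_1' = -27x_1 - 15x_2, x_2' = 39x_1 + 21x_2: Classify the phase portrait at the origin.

stable spiral

A = [[-27,-15],[39,21]]; det(A-λI) = λ^2 + 6λ + 18.
λ = -3 ± 3i: negative real part.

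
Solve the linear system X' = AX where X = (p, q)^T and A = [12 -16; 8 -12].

p(t) = K_1e^(-4t) - 2K_2e^(4t), q(t) = K_1e^(-4t) - K_2e^(4t)

Coefficient matrix A = [[12, -16], [8, -12]].
Characteristic polynomial det(A - λI) = λ^2 - 16 = 0.
Eigenvalues λ = -4, 4.
For λ=-4: (A-λI) row 1 is [16, -16], so an eigenvector is (1, 1).
For λ=4: (A-λI) row 1 is [8, -16], so an eigenvector is (-2, -1).
General solution: K_1e^(-4t)(1,1) + K_2e^(4t)(-2,-1).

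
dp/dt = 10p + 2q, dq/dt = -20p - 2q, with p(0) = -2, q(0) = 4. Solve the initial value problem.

p(t) = -2e^(4t)sin(2t) - 2e^(4t)cos(2t), q(t) = 8e^(4t)sin(2t) + 4e^(4t)cos(2t)

Coefficient matrix A = [[10, 2], [-20, -2]].
Characteristic polynomial det(A - λI) = λ^2 - 8λ + 20 = 0.
Eigenvalues λ = 4 ± 2i (complex conjugate pair).
For λ=4+2i: an eigenvector is (1,-3) - i(0,-1) = (1, -3 + i).
A real fundamental pair from Re and Im of e^((4+2i)t)v: X_1 = e^(4t)(cos(2t)·(1,-3) + sin(2t)·(0,-1)), X_2 = e^(4t)(sin(2t)·(1,-3) - cos(2t)·(0,-1)).
General solution: K_1X_1 + K_2X_2.
Applying p(0)=-2, q(0)=4 gives K_1=-2, K_2=-2.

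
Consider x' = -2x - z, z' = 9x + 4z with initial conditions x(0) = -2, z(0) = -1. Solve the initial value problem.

Coefficient matrix A = [[-2, -1], [9, 4]].
Characteristic polynomial det(A - λI) = λ^2 - 2λ + 1 = 0.
Single eigenvalue λ = 1 with algebraic multiplicity 2.
Eigenvector v = (1,-3); generalized eigenvector w with (A-λI)w=v is (-1,2).
General solution: e^(t)[C_1·v + C_2·(t·v + w)].
Applying x(0)=-2, z(0)=-1 gives C_1=5, C_2=7.

x(t) = 7te^(t) - 2e^(t), z(t) = -21te^(t) - e^(t)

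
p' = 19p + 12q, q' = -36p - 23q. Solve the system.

p(t) = c_1e^(-5t) + 2c_2e^(t), q(t) = -2c_1e^(-5t) - 3c_2e^(t)

Coefficient matrix A = [[19, 12], [-36, -23]].
Characteristic polynomial det(A - λI) = λ^2 + 4λ - 5 = 0.
Eigenvalues λ = -5, 1.
For λ=-5: (A-λI) row 1 is [24, 12], so an eigenvector is (1, -2).
For λ=1: (A-λI) row 1 is [18, 12], so an eigenvector is (2, -3).
General solution: c_1e^(-5t)(1,-2) + c_2e^(t)(2,-3).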